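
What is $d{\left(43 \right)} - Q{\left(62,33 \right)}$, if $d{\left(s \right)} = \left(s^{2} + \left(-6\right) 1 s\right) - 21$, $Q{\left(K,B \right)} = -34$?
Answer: $1604$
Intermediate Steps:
$d{\left(s \right)} = -21 + s^{2} - 6 s$ ($d{\left(s \right)} = \left(s^{2} - 6 s\right) - 21 = -21 + s^{2} - 6 s$)
$d{\left(43 \right)} - Q{\left(62,33 \right)} = \left(-21 + 43^{2} - 258\right) - -34 = \left(-21 + 1849 - 258\right) + 34 = 1570 + 34 = 1604$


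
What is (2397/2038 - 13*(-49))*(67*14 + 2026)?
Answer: 1927493646/1019 ≈ 1.8916e+6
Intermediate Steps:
(2397/2038 - 13*(-49))*(67*14 + 2026) = (2397*(1/2038) + 637)*(938 + 2026) = (2397/2038 + 637)*2964 = (1300603/2038)*2964 = 1927493646/1019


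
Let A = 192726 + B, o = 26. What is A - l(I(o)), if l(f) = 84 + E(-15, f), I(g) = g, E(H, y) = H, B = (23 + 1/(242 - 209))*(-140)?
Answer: 6251281/33 ≈ 1.8943e+5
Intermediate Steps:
B = -106400/33 (B = (23 + 1/33)*(-140) = (760/33)*(-140) = -106400/33 ≈ -3224.2)
A = 6253558/33 (A = 192726 - 106400/33 = 6253558/33 ≈ 1.8950e+5)
l(f) = 69 (l(f) = 84 - 15 = 69)
A - l(I(o)) = 6253558/33 - 1*69 = 6253558/33 - 69 = 6251281/33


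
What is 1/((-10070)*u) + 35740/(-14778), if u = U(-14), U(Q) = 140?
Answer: -25193133389/10417012200 ≈ -2.4185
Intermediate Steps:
u = 140
1/((-10070)*u) + 35740/(-14778) = 1/(-10070*140) + 35740/(-14778) = -1/10070*1/140 + 35740*(-1/14778) = -1/1409800 - 17870/7389 = -25193133389/10417012200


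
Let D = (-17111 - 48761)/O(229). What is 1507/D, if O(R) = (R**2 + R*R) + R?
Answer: -158402277/65872 ≈ -2404.7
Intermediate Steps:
O(R) = R + 2*R**2 (O(R) = (R**2 + R**2) + R = 2*R**2 + R = R + 2*R**2)
D = -65872/105111 (D = (-17111 - 48761)/((229*(1 + 2*229))) = -65872*1/(229*(1 + 458)) = -65872/(229*459) = -65872/105111 ≈ -0.62669)
1507/D = 1507/(-65872/105111) = 1507*(-105111/65872) = -158402277/65872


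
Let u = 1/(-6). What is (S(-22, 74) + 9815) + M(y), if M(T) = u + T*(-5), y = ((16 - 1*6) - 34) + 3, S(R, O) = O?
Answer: 59963/6 ≈ 9993.8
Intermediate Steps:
u = -⅙ (u = 1*(-⅙) = -⅙ ≈ -0.16667)
y = -21 (y = ((16 - 6) - 34) + 3 = (10 - 34) + 3 = -24 + 3 = -21)
M(T) = -⅙ - 5*T (M(T) = -⅙ + T*(-5) = -⅙ - 5*T)
(S(-22, 74) + 9815) + M(y) = (74 + 9815) + (-⅙ - 5*(-21)) = 9889 + (-⅙ + 105) = 9889 + 629/6 = 59963/6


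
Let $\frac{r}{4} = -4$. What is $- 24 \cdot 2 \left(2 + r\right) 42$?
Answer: $28224$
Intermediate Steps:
$r = -16$ ($r = 4 \left(-4\right) = -16$)
$- 24 \cdot 2 \left(2 + r\right) 42 = - 24 \cdot 2 \left(2 - 16\right) 42 = - 24 \cdot 2 \left(-14\right) 42 = \left(-24\right) \left(-28\right) 42 = 672 \cdot 42 = 28224$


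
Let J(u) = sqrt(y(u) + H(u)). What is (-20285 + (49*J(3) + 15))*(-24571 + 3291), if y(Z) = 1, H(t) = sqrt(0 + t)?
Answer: 431345600 - 1042720*sqrt(1 + sqrt(3)) ≈ 4.2962e+8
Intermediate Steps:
H(t) = sqrt(t)
J(u) = sqrt(1 + sqrt(u))
(-20285 + (49*J(3) + 15))*(-24571 + 3291) = (-20285 + (49*sqrt(1 + sqrt(3)) + 15))*(-24571 + 3291) = (-20285 + (15 + 49*sqrt(1 + sqrt(3))))*(-21280) = (-20270 + 49*sqrt(1 + sqrt(3)))*(-21280) = 431345600 - 1042720*sqrt(1 + sqrt(3))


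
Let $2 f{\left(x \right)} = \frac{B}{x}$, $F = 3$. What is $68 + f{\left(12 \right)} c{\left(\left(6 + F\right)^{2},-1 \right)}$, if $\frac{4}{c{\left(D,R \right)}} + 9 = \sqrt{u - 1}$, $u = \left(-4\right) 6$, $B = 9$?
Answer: $\frac{14389}{212} - \frac{15 i}{212} \approx 67.873 - 0.070755 i$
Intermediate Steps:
$u = -24$
$c{\left(D,R \right)} = \frac{2 \left(-9 - 5 i\right)}{53}$ ($c{\left(D,R \right)} = \frac{4}{-9 + \sqrt{-24 - 1}} = \frac{4}{-9 + \sqrt{-25}} = \frac{4}{-9 + 5 i} = 4 \frac{-9 - 5 i}{106} = \frac{2 \left(-9 - 5 i\right)}{53}$)
$f{\left(x \right)} = \frac{9}{2 x}$ ($f{\left(x \right)} = \frac{9 \frac{1}{x}}{2} = \frac{9}{2 x}$)
$68 + f{\left(12 \right)} c{\left(\left(6 + F\right)^{2},-1 \right)} = 68 + \frac{9}{2 \cdot 12} \left(- \frac{18}{53} - \frac{10 i}{53}\right) = 68 + \frac{9}{2} \cdot \frac{1}{12} \left(- \frac{18}{53} - \frac{10 i}{53}\right) = 68 + \frac{3 \left(- \frac{18}{53} - \frac{10 i}{53}\right)}{8} = 68 - \left(\frac{27}{212} + \frac{15 i}{212}\right) = \frac{14389}{212} - \frac{15 i}{212}$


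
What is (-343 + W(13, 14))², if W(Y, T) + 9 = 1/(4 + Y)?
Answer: 35796289/289 ≈ 1.2386e+5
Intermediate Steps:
W(Y, T) = -9 + 1/(4 + Y)
(-343 + W(13, 14))² = (-343 + (-35 - 9*13)/(4 + 13))² = (-343 + (-35 - 117)/17)² = (-343 + (1/17)*(-152))² = (-343 - 152/17)² = (-5983/17)² = 35796289/289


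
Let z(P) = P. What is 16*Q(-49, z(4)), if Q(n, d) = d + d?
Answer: 128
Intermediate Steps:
Q(n, d) = 2*d
16*Q(-49, z(4)) = 16*(2*4) = 16*8 = 128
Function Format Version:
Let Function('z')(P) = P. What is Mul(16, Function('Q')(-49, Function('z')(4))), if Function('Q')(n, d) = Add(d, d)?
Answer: 128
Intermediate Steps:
Function('Q')(n, d) = Mul(2, d)
Mul(16, Function('Q')(-49, Function('z')(4))) = Mul(16, Mul(2, 4)) = Mul(16, 8) = 128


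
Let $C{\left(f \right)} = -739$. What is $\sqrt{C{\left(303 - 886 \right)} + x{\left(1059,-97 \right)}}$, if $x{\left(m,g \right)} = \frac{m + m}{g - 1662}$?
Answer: $\frac{i \sqrt{2290251421}}{1759} \approx 27.207 i$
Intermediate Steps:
$x{\left(m,g \right)} = \frac{2 m}{-1662 + g}$
$\sqrt{C{\left(303 - 886 \right)} + x{\left(1059,-97 \right)}} = \sqrt{-739 + 2 \cdot 1059 \frac{1}{-1662 - 97}} = \sqrt{-739 + 2 \cdot 1059 \frac{1}{-1759}} = \sqrt{-739 + 2 \cdot 1059 \left(- \frac{1}{1759}\right)} = \sqrt{-739 - \frac{2118}{1759}} = \sqrt{- \frac{1302019}{1759}} = \frac{i \sqrt{2290251421}}{1759}$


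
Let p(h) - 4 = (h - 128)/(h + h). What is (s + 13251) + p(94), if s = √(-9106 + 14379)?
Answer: 1245953/94 + √5273 ≈ 13327.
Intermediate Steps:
s = √5273 ≈ 72.615
p(h) = 4 + (-128 + h)/(2*h) (p(h) = 4 + (h - 128)/(h + h) = 4 + (-128 + h)/((2*h)) = 4 + (-128 + h)*(1/(2*h)) = 4 + (-128 + h)/(2*h))
(s + 13251) + p(94) = (√5273 + 13251) + (9/2 - 64/94) = (13251 + √5273) + (9/2 - 64*1/94) = (13251 + √5273) + (9/2 - 32/47) = (13251 + √5273) + 359/94 = 1245953/94 + √5273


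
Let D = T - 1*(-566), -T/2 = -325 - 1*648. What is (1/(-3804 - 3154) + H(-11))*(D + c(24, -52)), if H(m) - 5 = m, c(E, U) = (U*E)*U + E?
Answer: -1407609284/3479 ≈ -4.0460e+5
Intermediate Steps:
c(E, U) = E + E*U**2 (c(E, U) = (E*U)*U + E = E*U**2 + E = E + E*U**2)
T = 1946 (T = -2*(-325 - 1*648) = -2*(-325 - 648) = -2*(-973) = 1946)
H(m) = 5 + m
D = 2512 (D = 1946 - 1*(-566) = 1946 + 566 = 2512)
(1/(-3804 - 3154) + H(-11))*(D + c(24, -52)) = (1/(-3804 - 3154) + (5 - 11))*(2512 + 24*(1 + (-52)**2)) = (1/(-6958) - 6)*(2512 + 24*(1 + 2704)) = (-1/6958 - 6)*(2512 + 24*2705) = -41749*(2512 + 64920)/6958 = -41749/6958*67432 = -1407609284/3479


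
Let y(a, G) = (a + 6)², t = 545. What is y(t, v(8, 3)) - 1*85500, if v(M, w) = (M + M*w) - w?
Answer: 218101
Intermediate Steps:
v(M, w) = M - w + M*w
y(a, G) = (6 + a)²
y(t, v(8, 3)) - 1*85500 = (6 + 545)² - 1*85500 = 551² - 85500 = 303601 - 85500 = 218101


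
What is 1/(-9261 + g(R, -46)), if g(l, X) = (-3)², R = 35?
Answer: -1/9252 ≈ -0.00010808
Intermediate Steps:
g(l, X) = 9
1/(-9261 + g(R, -46)) = 1/(-9261 + 9) = 1/(-9252) = -1/9252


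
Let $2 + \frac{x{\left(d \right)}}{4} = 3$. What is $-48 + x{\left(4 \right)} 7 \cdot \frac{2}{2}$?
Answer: $-20$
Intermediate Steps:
$x{\left(d \right)} = 4$ ($x{\left(d \right)} = -8 + 4 \cdot 3 = -8 + 12 = 4$)
$-48 + x{\left(4 \right)} 7 \cdot \frac{2}{2} = -48 + 4 \cdot 7 \cdot \frac{2}{2} = -48 + 4 \cdot 7 \cdot 2 \cdot \frac{1}{2} = -48 + 4 \cdot 7 \cdot 1 = -48 + 4 \cdot 7 = -48 + 28 = -20$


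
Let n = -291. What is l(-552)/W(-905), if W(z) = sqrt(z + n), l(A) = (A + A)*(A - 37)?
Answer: -14136*I*sqrt(299)/13 ≈ -18803.0*I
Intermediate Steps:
l(A) = 2*A*(-37 + A) (l(A) = (2*A)*(-37 + A) = 2*A*(-37 + A))
W(z) = sqrt(-291 + z) (W(z) = sqrt(z - 291) = sqrt(-291 + z))
l(-552)/W(-905) = (2*(-552)*(-37 - 552))/(sqrt(-291 - 905)) = (2*(-552)*(-589))/(sqrt(-1196)) = 650256/((2*I*sqrt(299))) = 650256*(-I*sqrt(299)/598) = -14136*I*sqrt(299)/13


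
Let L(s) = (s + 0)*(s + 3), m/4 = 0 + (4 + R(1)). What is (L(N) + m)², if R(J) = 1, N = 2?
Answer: 900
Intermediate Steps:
m = 20 (m = 4*(0 + (4 + 1)) = 4*(0 + 5) = 4*5 = 20)
L(s) = s*(3 + s)
(L(N) + m)² = (2*(3 + 2) + 20)² = (2*5 + 20)² = (10 + 20)² = 30² = 900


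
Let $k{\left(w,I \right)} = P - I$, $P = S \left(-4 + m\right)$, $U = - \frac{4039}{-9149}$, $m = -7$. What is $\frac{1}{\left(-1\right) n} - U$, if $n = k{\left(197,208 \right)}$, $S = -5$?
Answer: $- \frac{86974}{199971} \approx -0.43493$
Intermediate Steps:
$U = \frac{577}{1307}$ ($U = \left(-4039\right) \left(- \frac{1}{9149}\right) = \frac{577}{1307} \approx 0.44147$)
$P = 55$ ($P = - 5 \left(-4 - 7\right) = \left(-5\right) \left(-11\right) = 55$)
$k{\left(w,I \right)} = 55 - I$
$n = -153$ ($n = 55 - 208 = -153$)
$\frac{1}{\left(-1\right) n} - U = \frac{1}{\left(-1\right) \left(-153\right)} - \frac{577}{1307} = \frac{1}{153} - \frac{577}{1307} = - \frac{86974}{199971}$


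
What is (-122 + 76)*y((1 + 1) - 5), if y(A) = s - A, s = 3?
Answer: -276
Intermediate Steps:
y(A) = 3 - A
(-122 + 76)*y((1 + 1) - 5) = (-122 + 76)*(3 - ((1 + 1) - 5)) = -46*(3 - (2 - 5)) = -46*(3 - 1*(-3)) = -46*(3 + 3) = -46*6 = -276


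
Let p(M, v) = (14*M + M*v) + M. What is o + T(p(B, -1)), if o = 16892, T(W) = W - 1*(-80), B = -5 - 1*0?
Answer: 16902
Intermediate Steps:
B = -5 (B = -5 + 0 = -5)
p(M, v) = 15*M + M*v
T(W) = 80 + W (T(W) = W + 80 = 80 + W)
o + T(p(B, -1)) = 16892 + (80 - 5*(15 - 1)) = 16892 + (80 - 5*14) = 16892 + (80 - 70) = 16892 + 10 = 16902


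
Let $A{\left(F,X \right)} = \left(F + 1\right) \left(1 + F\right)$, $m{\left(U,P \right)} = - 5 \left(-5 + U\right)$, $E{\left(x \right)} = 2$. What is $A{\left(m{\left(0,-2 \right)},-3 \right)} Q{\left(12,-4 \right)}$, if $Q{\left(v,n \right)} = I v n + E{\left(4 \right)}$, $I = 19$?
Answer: $-615160$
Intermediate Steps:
$m{\left(U,P \right)} = 25 - 5 U$
$Q{\left(v,n \right)} = 2 + 19 n v$ ($Q{\left(v,n \right)} = 19 v n + 2 = 19 n v + 2 = 2 + 19 n v$)
$A{\left(F,X \right)} = \left(1 + F\right)^{2}$ ($A{\left(F,X \right)} = \left(1 + F\right) \left(1 + F\right) = \left(1 + F\right)^{2}$)
$A{\left(m{\left(0,-2 \right)},-3 \right)} Q{\left(12,-4 \right)} = \left(1 + \left(25 - 0\right)\right)^{2} \left(2 + 19 \left(-4\right) 12\right) = \left(1 + \left(25 + 0\right)\right)^{2} \left(2 - 912\right) = \left(1 + 25\right)^{2} \left(-910\right) = 26^{2} \left(-910\right) = 676 \left(-910\right) = -615160$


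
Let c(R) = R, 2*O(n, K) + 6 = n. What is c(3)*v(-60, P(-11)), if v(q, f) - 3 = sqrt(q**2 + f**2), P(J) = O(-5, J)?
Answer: 9 + 3*sqrt(14521)/2 ≈ 189.75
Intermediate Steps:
O(n, K) = -3 + n/2
P(J) = -11/2 (P(J) = -3 + (1/2)*(-5) = -3 - 5/2 = -11/2)
v(q, f) = 3 + sqrt(f**2 + q**2) (v(q, f) = 3 + sqrt(q**2 + f**2) = 3 + sqrt(f**2 + q**2))
c(3)*v(-60, P(-11)) = 3*(3 + sqrt((-11/2)**2 + (-60)**2)) = 3*(3 + sqrt(121/4 + 3600)) = 3*(3 + sqrt(14521/4)) = 3*(3 + sqrt(14521)/2) = 9 + 3*sqrt(14521)/2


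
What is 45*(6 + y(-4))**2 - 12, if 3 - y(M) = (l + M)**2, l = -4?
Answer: 136113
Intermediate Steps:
y(M) = 3 - (-4 + M)**2
45*(6 + y(-4))**2 - 12 = 45*(6 + (3 - (-4 - 4)**2))**2 - 12 = 45*(6 + (3 - 1*(-8)**2))**2 - 12 = 45*(6 + (3 - 1*64))**2 - 12 = 45*(6 + (3 - 64))**2 - 12 = 45*(6 - 61)**2 - 12 = 45*(-55)**2 - 12 = 45*3025 - 12 = 136125 - 12 = 136113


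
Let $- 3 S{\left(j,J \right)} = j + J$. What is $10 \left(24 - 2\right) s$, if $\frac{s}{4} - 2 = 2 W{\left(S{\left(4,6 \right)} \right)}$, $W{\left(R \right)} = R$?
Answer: $- \frac{12320}{3} \approx -4106.7$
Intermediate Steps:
$S{\left(j,J \right)} = - \frac{J}{3} - \frac{j}{3}$ ($S{\left(j,J \right)} = - \frac{j + J}{3} = - \frac{J + j}{3} = - \frac{J}{3} - \frac{j}{3}$)
$s = - \frac{56}{3}$ ($s = 8 + 4 \cdot 2 \left(\left(- \frac{1}{3}\right) 6 - \frac{4}{3}\right) = 8 + 4 \cdot 2 \left(-2 - \frac{4}{3}\right) = 8 + 4 \cdot 2 \left(- \frac{10}{3}\right) = 8 + 4 \left(- \frac{20}{3}\right) = 8 - \frac{80}{3} = - \frac{56}{3} \approx -18.667$)
$10 \left(24 - 2\right) s = 10 \left(24 - 2\right) \left(- \frac{56}{3}\right) = 10 \cdot 22 \left(- \frac{56}{3}\right) = 220 \left(- \frac{56}{3}\right) = - \frac{12320}{3}$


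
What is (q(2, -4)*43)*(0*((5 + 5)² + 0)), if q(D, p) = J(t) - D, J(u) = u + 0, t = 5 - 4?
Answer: 0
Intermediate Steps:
t = 1
J(u) = u
q(D, p) = 1 - D
(q(2, -4)*43)*(0*((5 + 5)² + 0)) = ((1 - 1*2)*43)*(0*((5 + 5)² + 0)) = ((1 - 2)*43)*(0*(10² + 0)) = (-1*43)*(0*(100 + 0)) = -0*100 = -43*0 = 0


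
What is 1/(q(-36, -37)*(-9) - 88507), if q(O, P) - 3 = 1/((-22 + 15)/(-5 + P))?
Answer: -1/88588 ≈ -1.1288e-5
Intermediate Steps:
q(O, P) = 26/7 - P/7 (q(O, P) = 3 + 1/((-22 + 15)/(-5 + P)) = 3 + 1/(-7/(-5 + P)) = 3 + (5/7 - P/7) = 26/7 - P/7)
1/(q(-36, -37)*(-9) - 88507) = 1/((26/7 - ⅐*(-37))*(-9) - 88507) = 1/((26/7 + 37/7)*(-9) - 88507) = 1/(9*(-9) - 88507) = 1/(-81 - 88507) = 1/(-88588) = -1/88588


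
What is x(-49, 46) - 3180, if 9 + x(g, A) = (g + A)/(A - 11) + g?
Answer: -113333/35 ≈ -3238.1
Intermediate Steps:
x(g, A) = -9 + g + (A + g)/(-11 + A) (x(g, A) = -9 + ((g + A)/(A - 11) + g) = -9 + ((A + g)/(-11 + A) + g) = -9 + (g + (A + g)/(-11 + A)) = -9 + g + (A + g)/(-11 + A))
x(-49, 46) - 3180 = (99 - 10*(-49) - 8*46 + 46*(-49))/(-11 + 46) - 3180 = (99 + 490 - 368 - 2254)/35 - 3180 = (1/35)*(-2033) - 3180 = -2033/35 - 3180 = -113333/35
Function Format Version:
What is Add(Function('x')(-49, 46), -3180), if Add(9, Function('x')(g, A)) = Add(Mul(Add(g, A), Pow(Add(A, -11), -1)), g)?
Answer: Rational(-113333, 35) ≈ -3238.1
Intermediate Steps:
Function('x')(g, A) = Add(-9, g, Mul(Pow(Add(-11, A), -1), Add(A, g))) (Function('x')(g, A) = Add(-9, Add(Mul(Add(g, A), Pow(Add(A, -11), -1)), g)) = Add(-9, Add(Mul(Add(A, g), Pow(Add(-11, A), -1)), g)) = Add(-9, Add(Mul(Pow(Add(-11, A), -1), Add(A, g)), g)) = Add(-9, Add(g, Mul(Pow(Add(-11, A), -1), Add(A, g)))) = Add(-9, g, Mul(Pow(Add(-11, A), -1), Add(A, g))))
Add(Function('x')(-49, 46), -3180) = Add(Mul(Pow(Add(-11, 46), -1), Add(99, Mul(-10, -49), Mul(-8, 46), Mul(46, -49))), -3180) = Add(Mul(Pow(35, -1), Add(99, 490, -368, -2254)), -3180) = Add(Mul(Rational(1, 35), -2033), -3180) = Add(Rational(-2033, 35), -3180) = Rational(-113333, 35)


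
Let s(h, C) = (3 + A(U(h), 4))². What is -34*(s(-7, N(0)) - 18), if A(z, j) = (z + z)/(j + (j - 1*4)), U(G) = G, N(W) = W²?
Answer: 1207/2 ≈ 603.50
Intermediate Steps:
A(z, j) = 2*z/(-4 + 2*j) (A(z, j) = (2*z)/(j + (j - 4)) = (2*z)/(j + (-4 + j)) = (2*z)/(-4 + 2*j) = 2*z/(-4 + 2*j))
s(h, C) = (3 + h/2)² (s(h, C) = (3 + h/(-2 + 4))² = (3 + h/2)²)
-34*(s(-7, N(0)) - 18) = -34*((6 - 7)²/4 - 18) = -34*((¼)*(-1)² - 18) = -34*((¼)*1 - 18) = -34*(¼ - 18) = -34*(-71/4) = 1207/2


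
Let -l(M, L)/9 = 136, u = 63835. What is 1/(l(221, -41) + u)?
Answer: 1/62611 ≈ 1.5972e-5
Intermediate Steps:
l(M, L) = -1224 (l(M, L) = -9*136 = -1224)
1/(l(221, -41) + u) = 1/(-1224 + 63835) = 1/62611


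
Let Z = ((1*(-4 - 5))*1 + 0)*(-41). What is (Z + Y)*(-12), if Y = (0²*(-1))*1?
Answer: -4428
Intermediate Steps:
Y = 0 (Y = (0*(-1))*1 = 0*1 = 0)
Z = 369 (Z = ((1*(-9))*1 + 0)*(-41) = (-9*1 + 0)*(-41) = (-9 + 0)*(-41) = -9*(-41) = 369)
(Z + Y)*(-12) = (369 + 0)*(-12) = 369*(-12) = -4428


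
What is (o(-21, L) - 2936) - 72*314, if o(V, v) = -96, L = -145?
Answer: -25640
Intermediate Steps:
(o(-21, L) - 2936) - 72*314 = (-96 - 2936) - 72*314 = -3032 - 22608 = -25640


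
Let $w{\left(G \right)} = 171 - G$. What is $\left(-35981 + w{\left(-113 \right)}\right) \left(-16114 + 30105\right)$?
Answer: $-499436727$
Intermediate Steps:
$\left(-35981 + w{\left(-113 \right)}\right) \left(-16114 + 30105\right) = \left(-35981 + \left(171 - -113\right)\right) \left(-16114 + 30105\right) = \left(-35981 + \left(171 + 113\right)\right) 13991 = \left(-35981 + 284\right) 13991 = \left(-35697\right) 13991 = -499436727$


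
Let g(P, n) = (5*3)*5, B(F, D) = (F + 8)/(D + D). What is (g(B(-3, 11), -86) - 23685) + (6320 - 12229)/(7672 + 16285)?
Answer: -565630679/23957 ≈ -23610.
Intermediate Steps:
B(F, D) = (8 + F)/(2*D) (B(F, D) = (8 + F)/((2*D)) = (8 + F)*(1/(2*D)) = (8 + F)/(2*D))
g(P, n) = 75 (g(P, n) = 15*5 = 75)
(g(B(-3, 11), -86) - 23685) + (6320 - 12229)/(7672 + 16285) = (75 - 23685) + (6320 - 12229)/(7672 + 16285) = -23610 - 5909/23957 = -565630679/23957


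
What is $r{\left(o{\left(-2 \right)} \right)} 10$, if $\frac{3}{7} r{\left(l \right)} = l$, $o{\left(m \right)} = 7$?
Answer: $\frac{490}{3} \approx 163.33$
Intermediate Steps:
$r{\left(l \right)} = \frac{7 l}{3}$
$r{\left(o{\left(-2 \right)} \right)} 10 = \frac{7}{3} \cdot 7 \cdot 10 = \frac{49}{3} \cdot 10 = \frac{490}{3}$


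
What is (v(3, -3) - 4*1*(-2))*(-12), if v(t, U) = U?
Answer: -60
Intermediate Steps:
(v(3, -3) - 4*1*(-2))*(-12) = (-3 - 4*1*(-2))*(-12) = (-3 - 4*(-2))*(-12) = (-3 + 8)*(-12) = 5*(-12) = -60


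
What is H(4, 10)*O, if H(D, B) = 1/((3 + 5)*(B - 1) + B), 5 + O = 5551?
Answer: 2773/41 ≈ 67.634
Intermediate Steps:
O = 5546 (O = -5 + 5551 = 5546)
H(D, B) = 1/(-8 + 9*B) (H(D, B) = 1/(8*(-1 + B) + B) = 1/((-8 + 8*B) + B) = 1/(-8 + 9*B))
H(4, 10)*O = 5546/(-8 + 9*10) = 5546/(-8 + 90) = 5546/82 = (1/82)*5546 = 2773/41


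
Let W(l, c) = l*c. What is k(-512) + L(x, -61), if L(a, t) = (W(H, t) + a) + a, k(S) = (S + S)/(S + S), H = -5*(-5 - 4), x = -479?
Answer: -3702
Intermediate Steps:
H = 45 (H = -5*(-9) = 45)
k(S) = 1 (k(S) = (2*S)/((2*S)) = (2*S)*(1/(2*S)) = 1)
W(l, c) = c*l
L(a, t) = 2*a + 45*t (L(a, t) = (t*45 + a) + a = (45*t + a) + a = (a + 45*t) + a = 2*a + 45*t)
k(-512) + L(x, -61) = 1 + (2*(-479) + 45*(-61)) = 1 + (-958 - 2745) = 1 - 3703 = -3702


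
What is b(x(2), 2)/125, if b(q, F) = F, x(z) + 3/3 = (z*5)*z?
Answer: 2/125 ≈ 0.016000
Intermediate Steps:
x(z) = -1 + 5*z² (x(z) = -1 + (z*5)*z = -1 + (5*z)*z = -1 + 5*z²)
b(x(2), 2)/125 = 2/125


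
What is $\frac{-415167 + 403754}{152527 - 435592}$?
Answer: $\frac{101}{2505} \approx 0.040319$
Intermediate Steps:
$\frac{-415167 + 403754}{152527 - 435592} = - \frac{11413}{-283065} = \left(-11413\right) \left(- \frac{1}{283065}\right) = \frac{101}{2505}$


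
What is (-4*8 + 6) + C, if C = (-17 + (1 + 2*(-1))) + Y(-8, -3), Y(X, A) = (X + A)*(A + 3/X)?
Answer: -55/8 ≈ -6.8750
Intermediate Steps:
Y(X, A) = (A + X)*(A + 3/X)
C = 153/8 (C = (-17 + (1 + 2*(-1))) + (3 + (-3)² - 3*(-8) + 3*(-3)/(-8)) = (-17 + (1 - 2)) + (3 + 9 + 24 + 3*(-3)*(-⅛)) = (-17 - 1) + (3 + 9 + 24 + 9/8) = -18 + 297/8 = 153/8 ≈ 19.125)
(-4*8 + 6) + C = (-4*8 + 6) + 153/8 = (-32 + 6) + 153/8 = -26 + 153/8 = -55/8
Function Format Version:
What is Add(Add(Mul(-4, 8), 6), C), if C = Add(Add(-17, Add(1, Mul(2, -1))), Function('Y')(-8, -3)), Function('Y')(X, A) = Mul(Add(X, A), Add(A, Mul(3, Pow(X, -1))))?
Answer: Rational(-55, 8) ≈ -6.8750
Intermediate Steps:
Function('Y')(X, A) = Mul(Add(A, X), Add(A, Mul(3, Pow(X, -1))))
C = Rational(153, 8) (C = Add(Add(-17, Add(1, Mul(2, -1))), Add(3, Pow(-3, 2), Mul(-3, -8), Mul(3, -3, Pow(-8, -1)))) = Add(Add(-17, Add(1, -2)), Add(3, 9, 24, Mul(3, -3, Rational(-1, 8)))) = Add(Add(-17, -1), Add(3, 9, 24, Rational(9, 8))) = Add(-18, Rational(297, 8)) = Rational(153, 8) ≈ 19.125)
Add(Add(Mul(-4, 8), 6), C) = Add(Add(Mul(-4, 8), 6), Rational(153, 8)) = Add(Add(-32, 6), Rational(153, 8)) = Add(-26, Rational(153, 8)) = Rational(-55, 8)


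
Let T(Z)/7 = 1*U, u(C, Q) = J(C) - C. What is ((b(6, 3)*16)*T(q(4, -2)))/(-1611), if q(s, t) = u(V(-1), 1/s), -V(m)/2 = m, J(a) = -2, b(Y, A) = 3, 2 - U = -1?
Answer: -112/179 ≈ -0.62570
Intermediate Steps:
U = 3 (U = 2 - 1*(-1) = 2 + 1 = 3)
V(m) = -2*m
u(C, Q) = -2 - C
q(s, t) = -4 (q(s, t) = -2 - (-2)*(-1) = -2 - 1*2 = -2 - 2 = -4)
T(Z) = 21 (T(Z) = 7*(1*3) = 7*3 = 21)
((b(6, 3)*16)*T(q(4, -2)))/(-1611) = ((3*16)*21)/(-1611) = (48*21)*(-1/1611) = 1008*(-1/1611) = -112/179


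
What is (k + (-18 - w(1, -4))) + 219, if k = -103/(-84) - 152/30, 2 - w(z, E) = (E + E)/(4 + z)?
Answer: 16259/84 ≈ 193.56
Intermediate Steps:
w(z, E) = 2 - 2*E/(4 + z) (w(z, E) = 2 - (E + E)/(4 + z) = 2 - 2*E/(4 + z))
k = -1613/420 (k = -103*(-1/84) - 152*1/30 = 103/84 - 76/15 = -1613/420 ≈ -3.8405)
(k + (-18 - w(1, -4))) + 219 = (-1613/420 + (-18 - 2*(4 + 1 - 1*(-4))/(4 + 1))) + 219 = (-1613/420 + (-18 - 2*(4 + 1 + 4)/5)) + 219 = (-1613/420 + (-18 - 2*9/5)) + 219 = (-1613/420 + (-18 - 1*18/5)) + 219 = (-1613/420 + (-18 - 18/5)) + 219 = (-1613/420 - 108/5) + 219 = -2137/84 + 219 = 16259/84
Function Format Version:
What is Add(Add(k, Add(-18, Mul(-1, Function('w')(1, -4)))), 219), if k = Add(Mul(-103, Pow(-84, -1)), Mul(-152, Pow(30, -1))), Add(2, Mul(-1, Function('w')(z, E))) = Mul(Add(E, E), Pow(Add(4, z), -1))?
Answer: Rational(16259, 84) ≈ 193.56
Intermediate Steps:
Function('w')(z, E) = Add(2, Mul(-2, E, Pow(Add(4, z), -1))) (Function('w')(z, E) = Add(2, Mul(-1, Mul(Add(E, E), Pow(Add(4, z), -1)))) = Add(2, Mul(-1, Mul(Mul(2, E), Pow(Add(4, z), -1)))) = Add(2, Mul(-1, Mul(2, E, Pow(Add(4, z), -1)))) = Add(2, Mul(-2, E, Pow(Add(4, z), -1))))
k = Rational(-1613, 420) (k = Add(Mul(-103, Rational(-1, 84)), Mul(-152, Rational(1, 30))) = Add(Rational(103, 84), Rational(-76, 15)) = Rational(-1613, 420) ≈ -3.8405)
Add(Add(k, Add(-18, Mul(-1, Function('w')(1, -4)))), 219) = Add(Add(Rational(-1613, 420), Add(-18, Mul(-1, Mul(2, Pow(Add(4, 1), -1), Add(4, 1, Mul(-1, -4)))))), 219) = Add(Add(Rational(-1613, 420), Add(-18, Mul(-1, Mul(2, Pow(5, -1), Add(4, 1, 4))))), 219) = Add(Add(Rational(-1613, 420), Add(-18, Mul(-1, Mul(2, Rational(1, 5), 9)))), 219) = Add(Add(Rational(-1613, 420), Add(-18, Mul(-1, Rational(18, 5)))), 219) = Add(Add(Rational(-1613, 420), Add(-18, Rational(-18, 5))), 219) = Add(Add(Rational(-1613, 420), Rational(-108, 5)), 219) = Add(Rational(-2137, 84), 219) = Rational(16259, 84)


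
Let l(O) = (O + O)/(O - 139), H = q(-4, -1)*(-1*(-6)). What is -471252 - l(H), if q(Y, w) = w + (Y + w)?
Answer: -82469172/175 ≈ -4.7125e+5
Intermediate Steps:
q(Y, w) = Y + 2*w
H = -36 (H = (-4 + 2*(-1))*(-1*(-6)) = (-4 - 2)*6 = -6*6 = -36)
l(O) = 2*O/(-139 + O) (l(O) = (2*O)/(-139 + O) = 2*O/(-139 + O))
-471252 - l(H) = -471252 - 2*(-36)/(-139 - 36) = -471252 - 2*(-36)/(-175) = -471252 - 2*(-36)*(-1)/175 = -471252 - 1*72/175 = -471252 - 72/175 = -82469172/175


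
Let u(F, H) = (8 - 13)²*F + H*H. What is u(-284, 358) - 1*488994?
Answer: -367930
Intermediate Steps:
u(F, H) = H² + 25*F (u(F, H) = (-5)²*F + H² = 25*F + H² = H² + 25*F)
u(-284, 358) - 1*488994 = (358² + 25*(-284)) - 1*488994 = (128164 - 7100) - 488994 = 121064 - 488994 = -367930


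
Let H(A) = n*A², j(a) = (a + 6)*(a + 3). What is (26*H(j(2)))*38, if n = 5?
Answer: 7904000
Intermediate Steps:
j(a) = (3 + a)*(6 + a) (j(a) = (6 + a)*(3 + a) = (3 + a)*(6 + a))
H(A) = 5*A²
(26*H(j(2)))*38 = (26*(5*(18 + 2² + 9*2)²))*38 = (26*(5*(18 + 4 + 18)²))*38 = (26*(5*40²))*38 = (26*(5*1600))*38 = (26*8000)*38 = 208000*38 = 7904000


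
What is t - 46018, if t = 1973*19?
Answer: -8531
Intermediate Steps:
t = 37487
t - 46018 = 37487 - 46018 = -8531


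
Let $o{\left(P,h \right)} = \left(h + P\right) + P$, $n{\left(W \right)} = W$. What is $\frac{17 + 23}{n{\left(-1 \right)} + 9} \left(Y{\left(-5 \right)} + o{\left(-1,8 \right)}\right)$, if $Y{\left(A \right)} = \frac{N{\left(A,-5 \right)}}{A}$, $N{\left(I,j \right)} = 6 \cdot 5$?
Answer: $0$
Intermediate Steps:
$N{\left(I,j \right)} = 30$
$Y{\left(A \right)} = \frac{30}{A}$
$o{\left(P,h \right)} = h + 2 P$ ($o{\left(P,h \right)} = \left(P + h\right) + P = h + 2 P$)
$\frac{17 + 23}{n{\left(-1 \right)} + 9} \left(Y{\left(-5 \right)} + o{\left(-1,8 \right)}\right) = \frac{17 + 23}{-1 + 9} \left(\frac{30}{-5} + \left(8 + 2 \left(-1\right)\right)\right) = \frac{40}{8} \left(30 \left(- \frac{1}{5}\right) + \left(8 - 2\right)\right) = 40 \cdot \frac{1}{8} \left(-6 + 6\right) = 5 \cdot 0 = 0$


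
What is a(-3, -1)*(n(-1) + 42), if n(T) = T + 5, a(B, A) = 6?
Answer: 276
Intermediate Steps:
n(T) = 5 + T
a(-3, -1)*(n(-1) + 42) = 6*((5 - 1) + 42) = 6*(4 + 42) = 6*46 = 276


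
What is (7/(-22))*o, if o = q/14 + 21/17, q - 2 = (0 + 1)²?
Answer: -345/748 ≈ -0.46123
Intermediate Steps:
q = 3 (q = 2 + (0 + 1)² = 2 + 1² = 2 + 1 = 3)
o = 345/238 (o = 3/14 + 21/17 = 345/238 ≈ 1.4496)
(7/(-22))*o = (7/(-22))*(345/238) = -1/22*7*(345/238) = -7/22*345/238 = -345/748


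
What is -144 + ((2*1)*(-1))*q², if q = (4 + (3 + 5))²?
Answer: -41616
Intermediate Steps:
q = 144 (q = (4 + 8)² = 12² = 144)
-144 + ((2*1)*(-1))*q² = -144 + ((2*1)*(-1))*144² = -144 + (2*(-1))*20736 = -144 - 2*20736 = -144 - 41472 = -41616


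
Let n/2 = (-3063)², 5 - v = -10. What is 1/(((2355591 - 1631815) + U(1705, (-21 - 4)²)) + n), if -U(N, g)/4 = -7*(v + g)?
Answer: 1/19505634 ≈ 5.1267e-8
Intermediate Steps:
v = 15 (v = 5 - 1*(-10) = 5 + 10 = 15)
U(N, g) = 420 + 28*g (U(N, g) = -(-28)*(15 + g) = -4*(-105 - 7*g) = 420 + 28*g)
n = 18763938 (n = 2*(-3063)² = 2*9381969 = 18763938)
1/(((2355591 - 1631815) + U(1705, (-21 - 4)²)) + n) = 1/(((2355591 - 1631815) + (420 + 28*(-21 - 4)²)) + 18763938) = 1/((723776 + (420 + 28*(-25)²)) + 18763938) = 1/((723776 + (420 + 28*625)) + 18763938) = 1/((723776 + (420 + 17500)) + 18763938) = 1/((723776 + 17920) + 18763938) = 1/(741696 + 18763938) = 1/19505634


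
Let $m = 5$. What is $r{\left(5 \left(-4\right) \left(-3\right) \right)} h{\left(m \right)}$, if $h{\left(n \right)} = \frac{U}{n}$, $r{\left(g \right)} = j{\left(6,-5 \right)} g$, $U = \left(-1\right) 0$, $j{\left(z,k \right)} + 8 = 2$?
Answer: $0$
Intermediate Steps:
$j{\left(z,k \right)} = -6$ ($j{\left(z,k \right)} = -8 + 2 = -6$)
$U = 0$
$r{\left(g \right)} = - 6 g$
$h{\left(n \right)} = 0$ ($h{\left(n \right)} = \frac{0}{n} = 0$)
$r{\left(5 \left(-4\right) \left(-3\right) \right)} h{\left(m \right)} = - 6 \cdot 5 \left(-4\right) \left(-3\right) 0 = - 6 \left(\left(-20\right) \left(-3\right)\right) 0 = \left(-6\right) 60 \cdot 0 = \left(-360\right) 0 = 0$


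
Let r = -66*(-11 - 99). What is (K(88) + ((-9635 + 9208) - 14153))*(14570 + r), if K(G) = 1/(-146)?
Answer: -23234553115/73 ≈ -3.1828e+8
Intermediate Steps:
K(G) = -1/146
r = 7260 (r = -66*(-110) = 7260)
(K(88) + ((-9635 + 9208) - 14153))*(14570 + r) = (-1/146 + ((-9635 + 9208) - 14153))*(14570 + 7260) = (-1/146 + (-427 - 14153))*21830 = (-1/146 - 14580)*21830 = -2128681/146*21830 = -23234553115/73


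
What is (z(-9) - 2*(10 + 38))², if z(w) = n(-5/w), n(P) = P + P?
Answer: 729316/81 ≈ 9003.9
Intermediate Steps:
n(P) = 2*P
z(w) = -10/w (z(w) = 2*(-5/w) = -10/w)
(z(-9) - 2*(10 + 38))² = (-10/(-9) - 2*(10 + 38))² = (-10*(-⅑) - 2*48)² = (10/9 - 96)² = (-854/9)² = 729316/81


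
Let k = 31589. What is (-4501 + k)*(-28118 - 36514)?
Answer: -1750751616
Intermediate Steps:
(-4501 + k)*(-28118 - 36514) = (-4501 + 31589)*(-28118 - 36514) = 27088*(-64632) = -1750751616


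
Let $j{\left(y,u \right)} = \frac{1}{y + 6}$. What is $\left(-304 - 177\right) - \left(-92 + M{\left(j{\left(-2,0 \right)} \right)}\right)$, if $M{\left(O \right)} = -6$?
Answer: $-383$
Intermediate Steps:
$j{\left(y,u \right)} = \frac{1}{6 + y}$
$\left(-304 - 177\right) - \left(-92 + M{\left(j{\left(-2,0 \right)} \right)}\right) = \left(-304 - 177\right) + \left(92 - -6\right) = -481 + \left(92 + 6\right) = -481 + 98 = -383$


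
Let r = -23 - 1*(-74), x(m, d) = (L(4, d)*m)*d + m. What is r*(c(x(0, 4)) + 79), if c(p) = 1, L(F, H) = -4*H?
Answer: 4080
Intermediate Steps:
x(m, d) = m - 4*m*d² (x(m, d) = ((-4*d)*m)*d + m = (-4*d*m)*d + m = -4*m*d² + m = m - 4*m*d²)
r = 51 (r = -23 + 74 = 51)
r*(c(x(0, 4)) + 79) = 51*(1 + 79) = 51*80 = 4080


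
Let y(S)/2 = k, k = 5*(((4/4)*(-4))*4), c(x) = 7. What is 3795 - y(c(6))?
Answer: 3955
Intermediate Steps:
k = -80 (k = 5*(((4*(¼))*(-4))*4) = 5*((1*(-4))*4) = 5*(-4*4) = 5*(-16) = -80)
y(S) = -160 (y(S) = 2*(-80) = -160)
3795 - y(c(6)) = 3795 - 1*(-160) = 3795 + 160 = 3955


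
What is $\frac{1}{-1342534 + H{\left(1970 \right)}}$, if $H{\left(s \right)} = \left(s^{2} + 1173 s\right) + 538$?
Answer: $\frac{1}{4849714} \approx 2.062 \cdot 10^{-7}$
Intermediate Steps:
$H{\left(s \right)} = 538 + s^{2} + 1173 s$
$\frac{1}{-1342534 + H{\left(1970 \right)}} = \frac{1}{-1342534 + \left(538 + 1970^{2} + 1173 \cdot 1970\right)} = \frac{1}{-1342534 + \left(538 + 3880900 + 2310810\right)} = \frac{1}{-1342534 + 6192248} = \frac{1}{4849714}$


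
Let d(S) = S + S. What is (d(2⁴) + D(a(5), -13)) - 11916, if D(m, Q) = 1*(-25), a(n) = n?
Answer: -11909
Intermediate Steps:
D(m, Q) = -25
d(S) = 2*S
(d(2⁴) + D(a(5), -13)) - 11916 = (2*2⁴ - 25) - 11916 = (2*16 - 25) - 11916 = (32 - 25) - 11916 = 7 - 11916 = -11909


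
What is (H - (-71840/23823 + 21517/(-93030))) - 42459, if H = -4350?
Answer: -34577807700173/738751230 ≈ -46806.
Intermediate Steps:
(H - (-71840/23823 + 21517/(-93030))) - 42459 = (-4350 - (-71840/23823 + 21517/(-93030))) - 42459 = (-4350 - (-71840*1/23823 + 21517*(-1/93030))) - 42459 = (-4350 - (-71840/23823 - 21517/93030)) - 42459 = (-4350 - 1*(-2398624897/738751230)) - 42459 = (-4350 + 2398624897/738751230) - 42459 = -3211169225603/738751230 - 42459 = -34577807700173/738751230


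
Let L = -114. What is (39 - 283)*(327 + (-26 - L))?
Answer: -101260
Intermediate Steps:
(39 - 283)*(327 + (-26 - L)) = (39 - 283)*(327 + (-26 - 1*(-114))) = -244*(327 + (-26 + 114)) = -244*(327 + 88) = -244*415 = -101260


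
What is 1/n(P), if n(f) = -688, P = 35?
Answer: -1/688 ≈ -0.0014535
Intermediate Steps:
1/n(P) = 1/(-688) = -1/688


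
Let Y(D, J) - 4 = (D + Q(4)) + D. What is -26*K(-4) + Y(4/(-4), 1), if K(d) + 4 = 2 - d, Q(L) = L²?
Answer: -34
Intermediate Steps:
Y(D, J) = 20 + 2*D (Y(D, J) = 4 + ((D + 4²) + D) = 4 + ((D + 16) + D) = 4 + ((16 + D) + D) = 4 + (16 + 2*D) = 20 + 2*D)
K(d) = -2 - d (K(d) = -4 + (2 - d) = -2 - d)
-26*K(-4) + Y(4/(-4), 1) = -26*(-2 - 1*(-4)) + (20 + 2*(4/(-4))) = -26*(-2 + 4) + (20 + 2*(4*(-¼))) = -26*2 + (20 + 2*(-1)) = -52 + (20 - 2) = -52 + 18 = -34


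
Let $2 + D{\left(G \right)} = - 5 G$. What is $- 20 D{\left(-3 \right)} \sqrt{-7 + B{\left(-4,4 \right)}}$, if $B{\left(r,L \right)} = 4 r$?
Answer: $- 260 i \sqrt{23} \approx - 1246.9 i$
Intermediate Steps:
$D{\left(G \right)} = -2 - 5 G$
$- 20 D{\left(-3 \right)} \sqrt{-7 + B{\left(-4,4 \right)}} = - 20 \left(-2 - -15\right) \sqrt{-7 + 4 \left(-4\right)} = - 20 \left(-2 + 15\right) \sqrt{-7 - 16} = \left(-20\right) 13 \sqrt{-23} = - 260 i \sqrt{23}$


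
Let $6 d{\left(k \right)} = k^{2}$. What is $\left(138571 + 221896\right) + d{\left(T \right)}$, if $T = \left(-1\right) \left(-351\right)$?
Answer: $\frac{762001}{2} \approx 3.81 \cdot 10^{5}$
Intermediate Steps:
$T = 351$
$d{\left(k \right)} = \frac{k^{2}}{6}$
$\left(138571 + 221896\right) + d{\left(T \right)} = \left(138571 + 221896\right) + \frac{351^{2}}{6} = 360467 + \frac{1}{6} \cdot 123201 = 360467 + \frac{41067}{2} = \frac{762001}{2}$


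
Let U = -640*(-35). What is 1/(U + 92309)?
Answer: 1/114709 ≈ 8.7177e-6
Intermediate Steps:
U = 22400
1/(U + 92309) = 1/(22400 + 92309) = 1/114709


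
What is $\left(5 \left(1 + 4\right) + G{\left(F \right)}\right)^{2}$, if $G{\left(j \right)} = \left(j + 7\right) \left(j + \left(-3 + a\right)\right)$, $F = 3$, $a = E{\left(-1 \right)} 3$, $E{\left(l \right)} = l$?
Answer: $25$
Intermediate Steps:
$a = -3$ ($a = \left(-1\right) 3 = -3$)
$G{\left(j \right)} = \left(-6 + j\right) \left(7 + j\right)$ ($G{\left(j \right)} = \left(j + 7\right) \left(j - 6\right) = \left(7 + j\right) \left(j - 6\right) = \left(7 + j\right) \left(-6 + j\right) = \left(-6 + j\right) \left(7 + j\right)$)
$\left(5 \left(1 + 4\right) + G{\left(F \right)}\right)^{2} = \left(5 \left(1 + 4\right) + \left(-42 + 3 + 3^{2}\right)\right)^{2} = \left(5 \cdot 5 + \left(-42 + 3 + 9\right)\right)^{2} = \left(25 - 30\right)^{2} = \left(-5\right)^{2} = 25$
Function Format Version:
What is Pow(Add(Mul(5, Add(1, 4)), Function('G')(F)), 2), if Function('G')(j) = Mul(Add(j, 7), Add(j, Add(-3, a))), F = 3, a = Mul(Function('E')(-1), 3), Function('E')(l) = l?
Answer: 25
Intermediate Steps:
a = -3 (a = Mul(-1, 3) = -3)
Function('G')(j) = Mul(Add(-6, j), Add(7, j)) (Function('G')(j) = Mul(Add(j, 7), Add(j, Add(-3, -3))) = Mul(Add(7, j), Add(j, -6)) = Mul(Add(7, j), Add(-6, j)) = Mul(Add(-6, j), Add(7, j)))
Pow(Add(Mul(5, Add(1, 4)), Function('G')(F)), 2) = Pow(Add(Mul(5, Add(1, 4)), Add(-42, 3, Pow(3, 2))), 2) = Pow(Add(Mul(5, 5), Add(-42, 3, 9)), 2) = Pow(Add(25, -30), 2) = Pow(-5, 2) = 25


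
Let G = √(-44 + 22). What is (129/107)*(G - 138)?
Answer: -17802/107 + 129*I*√22/107 ≈ -166.37 + 5.6548*I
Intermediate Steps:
G = I*√22 (G = √(-22) = I*√22 ≈ 4.6904*I)
(129/107)*(G - 138) = (129/107)*(I*√22 - 138) = (129*(1/107))*(-138 + I*√22) = 129*(-138 + I*√22)/107 = -17802/107 + 129*I*√22/107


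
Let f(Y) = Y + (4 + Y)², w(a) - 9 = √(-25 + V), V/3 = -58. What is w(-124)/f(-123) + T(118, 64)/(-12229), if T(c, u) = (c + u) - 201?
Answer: 376783/171670702 + I*√199/14038 ≈ 0.0021948 + 0.0010049*I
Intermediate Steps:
V = -174 (V = 3*(-58) = -174)
w(a) = 9 + I*√199 (w(a) = 9 + √(-25 - 174) = 9 + √(-199) = 9 + I*√199)
T(c, u) = -201 + c + u
w(-124)/f(-123) + T(118, 64)/(-12229) = (9 + I*√199)/(-123 + (4 - 123)²) + (-201 + 118 + 64)/(-12229) = (9 + I*√199)/(-123 + (-119)²) - 19*(-1/12229) = (9 + I*√199)/(-123 + 14161) + 19/12229 = (9 + I*√199)/14038 + 19/12229 = (9 + I*√199)*(1/14038) + 19/12229 = (9/14038 + I*√199/14038) + 19/12229 = 376783/171670702 + I*√199/14038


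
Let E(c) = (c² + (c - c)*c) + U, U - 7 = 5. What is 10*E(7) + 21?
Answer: 631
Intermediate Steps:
U = 12 (U = 7 + 5 = 12)
E(c) = 12 + c² (E(c) = (c² + (c - c)*c) + 12 = (c² + 0*c) + 12 = (c² + 0) + 12 = c² + 12 = 12 + c²)
10*E(7) + 21 = 10*(12 + 7²) + 21 = 10*(12 + 49) + 21 = 10*61 + 21 = 610 + 21 = 631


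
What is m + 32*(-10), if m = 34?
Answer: -286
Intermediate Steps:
m + 32*(-10) = 34 + 32*(-10) = 34 - 320 = -286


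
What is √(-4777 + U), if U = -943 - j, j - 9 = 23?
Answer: 2*I*√1438 ≈ 75.842*I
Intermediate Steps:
j = 32 (j = 9 + 23 = 32)
U = -975 (U = -943 - 1*32 = -943 - 32 = -975)
√(-4777 + U) = √(-4777 - 975) = √(-5752) = 2*I*√1438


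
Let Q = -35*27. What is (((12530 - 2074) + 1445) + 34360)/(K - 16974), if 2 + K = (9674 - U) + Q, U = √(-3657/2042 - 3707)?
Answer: -779052541614/138890137729 + 46261*I*√15464782742/138890137729 ≈ -5.6091 + 0.041421*I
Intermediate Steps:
U = I*√15464782742/2042 (U = √(-3657*1/2042 - 3707) = √(-3657/2042 - 3707) = √(-7573351/2042) = I*√15464782742/2042 ≈ 60.9*I)
Q = -945
K = 8727 - I*√15464782742/2042 (K = -2 + ((9674 - I*√15464782742/2042) - 945) = -2 + (8729 - I*√15464782742/2042) = 8727 - I*√15464782742/2042 ≈ 8727.0 - 60.9*I)
(((12530 - 2074) + 1445) + 34360)/(K - 16974) = (((12530 - 2074) + 1445) + 34360)/((8727 - I*√15464782742/2042) - 16974) = ((10456 + 1445) + 34360)/(-8247 - I*√15464782742/2042) = (11901 + 34360)/(-8247 - I*√15464782742/2042) = 46261/(-8247 - I*√15464782742/2042)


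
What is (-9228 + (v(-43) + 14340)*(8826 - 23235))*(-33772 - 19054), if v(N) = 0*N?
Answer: 10915662897888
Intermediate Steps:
v(N) = 0
(-9228 + (v(-43) + 14340)*(8826 - 23235))*(-33772 - 19054) = (-9228 + (0 + 14340)*(8826 - 23235))*(-33772 - 19054) = (-9228 + 14340*(-14409))*(-52826) = (-9228 - 206625060)*(-52826) = -206634288*(-52826) = 10915662897888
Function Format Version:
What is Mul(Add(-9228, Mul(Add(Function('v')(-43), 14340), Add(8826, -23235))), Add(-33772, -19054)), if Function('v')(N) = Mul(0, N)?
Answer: 10915662897888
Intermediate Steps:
Function('v')(N) = 0
Mul(Add(-9228, Mul(Add(Function('v')(-43), 14340), Add(8826, -23235))), Add(-33772, -19054)) = Mul(Add(-9228, Mul(Add(0, 14340), Add(8826, -23235))), Add(-33772, -19054)) = Mul(Add(-9228, Mul(14340, -14409)), -52826) = Mul(Add(-9228, -206625060), -52826) = Mul(-206634288, -52826) = 10915662897888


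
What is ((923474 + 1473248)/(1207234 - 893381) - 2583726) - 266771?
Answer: -894634638219/313853 ≈ -2.8505e+6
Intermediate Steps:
((923474 + 1473248)/(1207234 - 893381) - 2583726) - 266771 = (2396722/313853 - 2583726) - 266771 = -810907759556/313853 - 266771 = -894634638219/313853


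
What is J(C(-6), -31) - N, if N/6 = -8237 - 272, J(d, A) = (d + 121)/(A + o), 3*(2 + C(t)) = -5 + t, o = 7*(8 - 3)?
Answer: 306497/6 ≈ 51083.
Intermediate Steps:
o = 35 (o = 7*5 = 35)
C(t) = -11/3 + t/3 (C(t) = -2 + (-5 + t)/3 = -2 + (-5/3 + t/3) = -11/3 + t/3)
J(d, A) = (121 + d)/(35 + A) (J(d, A) = (d + 121)/(A + 35) = (121 + d)/(35 + A))
N = -51054 (N = 6*(-8237 - 272) = 6*(-8509) = -51054)
J(C(-6), -31) - N = (121 + (-11/3 + (⅓)*(-6)))/(35 - 31) - 1*(-51054) = (121 + (-11/3 - 2))/4 + 51054 = (121 - 17/3)/4 + 51054 = (¼)*(346/3) + 51054 = 173/6 + 51054 = 306497/6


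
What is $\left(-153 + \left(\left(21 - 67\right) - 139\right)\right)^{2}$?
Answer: $114244$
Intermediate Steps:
$\left(-153 + \left(\left(21 - 67\right) - 139\right)\right)^{2} = \left(-153 - 185\right)^{2} = \left(-338\right)^{2} = 114244$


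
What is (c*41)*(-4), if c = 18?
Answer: -2952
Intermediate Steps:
(c*41)*(-4) = (18*41)*(-4) = 738*(-4) = -2952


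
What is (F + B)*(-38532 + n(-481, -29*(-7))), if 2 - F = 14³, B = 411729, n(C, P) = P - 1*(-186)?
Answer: -15599991141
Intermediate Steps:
n(C, P) = 186 + P (n(C, P) = P + 186 = 186 + P)
F = -2742 (F = 2 - 1*14³ = 2 - 1*2744 = 2 - 2744 = -2742)
(F + B)*(-38532 + n(-481, -29*(-7))) = (-2742 + 411729)*(-38532 + (186 - 29*(-7))) = 408987*(-38532 + (186 + 203)) = 408987*(-38532 + 389) = 408987*(-38143) = -15599991141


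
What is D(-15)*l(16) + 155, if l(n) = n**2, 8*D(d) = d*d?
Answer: 7355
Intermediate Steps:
D(d) = d**2/8 (D(d) = (d*d)/8 = d**2/8)
D(-15)*l(16) + 155 = ((1/8)*(-15)**2)*16**2 + 155 = ((1/8)*225)*256 + 155 = (225/8)*256 + 155 = 7200 + 155 = 7355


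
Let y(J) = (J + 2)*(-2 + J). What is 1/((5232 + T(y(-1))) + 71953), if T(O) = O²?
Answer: 1/77194 ≈ 1.2954e-5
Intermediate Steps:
y(J) = (-2 + J)*(2 + J) (y(J) = (2 + J)*(-2 + J) = (-2 + J)*(2 + J))
1/((5232 + T(y(-1))) + 71953) = 1/((5232 + (-4 + (-1)²)²) + 71953) = 1/((5232 + (-4 + 1)²) + 71953) = 1/((5232 + (-3)²) + 71953) = 1/((5232 + 9) + 71953) = 1/(5241 + 71953) = 1/77194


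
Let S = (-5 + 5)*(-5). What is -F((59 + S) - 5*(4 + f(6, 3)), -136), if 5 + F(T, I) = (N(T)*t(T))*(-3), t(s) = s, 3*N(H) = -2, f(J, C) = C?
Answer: -43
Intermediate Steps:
N(H) = -⅔ (N(H) = (⅓)*(-2) = -⅔)
S = 0 (S = 0*(-5) = 0)
F(T, I) = -5 + 2*T (F(T, I) = -5 - 2*T/3*(-3) = -5 + 2*T)
-F((59 + S) - 5*(4 + f(6, 3)), -136) = -(-5 + 2*((59 + 0) - 5*(4 + 3))) = -(-5 + 2*(59 - 5*7)) = -(-5 + 2*(59 - 35)) = -(-5 + 2*24) = -(-5 + 48) = -1*43 = -43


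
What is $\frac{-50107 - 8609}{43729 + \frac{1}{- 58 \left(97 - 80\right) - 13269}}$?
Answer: $- \frac{418498290}{311678447} \approx -1.3427$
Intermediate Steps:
$\frac{-50107 - 8609}{43729 + \frac{1}{- 58 \left(97 - 80\right) - 13269}} = - \frac{58716}{43729 + \frac{1}{\left(-58\right) 17 - 13269}} = - \frac{58716}{43729 + \frac{1}{-986 - 13269}} = - \frac{58716}{43729 + \frac{1}{-14255}} = - \frac{58716}{43729 - \frac{1}{14255}} = - \frac{58716}{\frac{623356894}{14255}} = \left(-58716\right) \frac{14255}{623356894} = - \frac{418498290}{311678447}$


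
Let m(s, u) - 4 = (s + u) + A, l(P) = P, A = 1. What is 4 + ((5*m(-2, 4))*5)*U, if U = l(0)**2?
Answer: 4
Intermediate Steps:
m(s, u) = 5 + s + u (m(s, u) = 4 + ((s + u) + 1) = 4 + (1 + s + u) = 5 + s + u)
U = 0 (U = 0**2 = 0)
4 + ((5*m(-2, 4))*5)*U = 4 + ((5*(5 - 2 + 4))*5)*0 = 4 + ((5*7)*5)*0 = 4 + (35*5)*0 = 4 + 175*0 = 4 + 0 = 4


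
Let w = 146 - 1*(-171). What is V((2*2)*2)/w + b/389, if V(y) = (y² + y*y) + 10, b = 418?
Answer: 186188/123313 ≈ 1.5099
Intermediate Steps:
w = 317 (w = 146 + 171 = 317)
V(y) = 10 + 2*y² (V(y) = (y² + y²) + 10 = 2*y² + 10 = 10 + 2*y²)
V((2*2)*2)/w + b/389 = (10 + 2*((2*2)*2)²)/317 + 418/389 = (10 + 2*(4*2)²)*(1/317) + 418*(1/389) = (10 + 2*8²)*(1/317) + 418/389 = (10 + 2*64)*(1/317) + 418/389 = (10 + 128)*(1/317) + 418/389 = 138*(1/317) + 418/389 = 138/317 + 418/389 = 186188/123313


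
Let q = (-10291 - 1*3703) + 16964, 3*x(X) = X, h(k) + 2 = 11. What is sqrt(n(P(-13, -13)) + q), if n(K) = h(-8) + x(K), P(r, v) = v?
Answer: 2*sqrt(6693)/3 ≈ 54.541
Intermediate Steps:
h(k) = 9 (h(k) = -2 + 11 = 9)
x(X) = X/3
n(K) = 9 + K/3
q = 2970 (q = (-10291 - 3703) + 16964 = -13994 + 16964 = 2970)
sqrt(n(P(-13, -13)) + q) = sqrt((9 + (1/3)*(-13)) + 2970) = sqrt((9 - 13/3) + 2970) = sqrt(14/3 + 2970) = sqrt(8924/3) = 2*sqrt(6693)/3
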